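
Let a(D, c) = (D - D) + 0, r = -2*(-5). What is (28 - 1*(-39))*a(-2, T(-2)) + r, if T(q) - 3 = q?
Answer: 10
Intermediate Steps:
T(q) = 3 + q
r = 10
a(D, c) = 0 (a(D, c) = 0 + 0 = 0)
(28 - 1*(-39))*a(-2, T(-2)) + r = (28 - 1*(-39))*0 + 10 = (28 + 39)*0 + 10 = 67*0 + 10 = 0 + 10 = 10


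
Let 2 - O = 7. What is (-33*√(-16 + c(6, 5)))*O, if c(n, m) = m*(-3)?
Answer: 165*I*√31 ≈ 918.68*I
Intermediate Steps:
O = -5 (O = 2 - 1*7 = 2 - 7 = -5)
c(n, m) = -3*m
(-33*√(-16 + c(6, 5)))*O = -33*√(-16 - 3*5)*(-5) = -33*√(-16 - 15)*(-5) = -33*I*√31*(-5) = 165*I*√31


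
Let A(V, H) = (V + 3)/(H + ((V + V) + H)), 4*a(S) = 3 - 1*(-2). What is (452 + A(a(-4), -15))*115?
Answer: 1143169/22 ≈ 51962.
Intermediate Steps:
a(S) = 5/4 (a(S) = (3 - 1*(-2))/4 = (3 + 2)/4 = (¼)*5 = 5/4)
A(V, H) = (3 + V)/(2*H + 2*V) (A(V, H) = (3 + V)/(H + (2*V + H)) = (3 + V)/(H + (H + 2*V)) = (3 + V)/(2*H + 2*V))
(452 + A(a(-4), -15))*115 = (452 + (3 + 5/4)/(2*(-15 + 5/4)))*115 = (452 + (½)*(17/4)/(-55/4))*115 = (452 + (½)*(-4/55)*(17/4))*115 = (452 - 17/110)*115 = (49703/110)*115 = 1143169/22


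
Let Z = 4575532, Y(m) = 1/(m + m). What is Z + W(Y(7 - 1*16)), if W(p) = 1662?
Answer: 4577194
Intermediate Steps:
Y(m) = 1/(2*m)
Z + W(Y(7 - 1*16)) = 4575532 + 1662 = 4577194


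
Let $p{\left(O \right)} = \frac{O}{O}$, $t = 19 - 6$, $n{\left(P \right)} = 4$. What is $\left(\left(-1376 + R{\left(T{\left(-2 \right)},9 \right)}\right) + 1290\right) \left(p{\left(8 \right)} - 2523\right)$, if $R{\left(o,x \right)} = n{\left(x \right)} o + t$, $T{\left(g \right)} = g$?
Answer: $204282$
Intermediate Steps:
$t = 13$
$R{\left(o,x \right)} = 13 + 4 o$ ($R{\left(o,x \right)} = 4 o + 13 = 13 + 4 o$)
$p{\left(O \right)} = 1$
$\left(\left(-1376 + R{\left(T{\left(-2 \right)},9 \right)}\right) + 1290\right) \left(p{\left(8 \right)} - 2523\right) = \left(\left(-1376 + \left(13 + 4 \left(-2\right)\right)\right) + 1290\right) \left(1 - 2523\right) = \left(\left(-1376 + \left(13 - 8\right)\right) + 1290\right) \left(-2522\right) = \left(\left(-1376 + 5\right) + 1290\right) \left(-2522\right) = \left(-1371 + 1290\right) \left(-2522\right) = \left(-81\right) \left(-2522\right) = 204282$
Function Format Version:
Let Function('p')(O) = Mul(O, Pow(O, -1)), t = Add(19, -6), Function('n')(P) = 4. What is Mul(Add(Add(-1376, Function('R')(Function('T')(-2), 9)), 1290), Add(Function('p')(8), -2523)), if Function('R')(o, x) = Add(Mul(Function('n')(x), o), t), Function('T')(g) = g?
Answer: 204282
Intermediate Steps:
t = 13
Function('R')(o, x) = Add(13, Mul(4, o)) (Function('R')(o, x) = Add(Mul(4, o), 13) = Add(13, Mul(4, o)))
Function('p')(O) = 1
Mul(Add(Add(-1376, Function('R')(Function('T')(-2), 9)), 1290), Add(Function('p')(8), -2523)) = Mul(Add(Add(-1376, Add(13, Mul(4, -2))), 1290), Add(1, -2523)) = Mul(Add(Add(-1376, Add(13, -8)), 1290), -2522) = Mul(Add(Add(-1376, 5), 1290), -2522) = Mul(Add(-1371, 1290), -2522) = Mul(-81, -2522) = 204282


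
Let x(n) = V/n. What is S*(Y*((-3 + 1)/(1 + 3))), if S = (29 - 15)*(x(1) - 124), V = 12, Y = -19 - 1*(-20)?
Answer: 784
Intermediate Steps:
Y = 1 (Y = -19 + 20 = 1)
x(n) = 12/n
S = -1568 (S = (29 - 15)*(12/1 - 124) = 14*(12*1 - 124) = 14*(12 - 124) = 14*(-112) = -1568)
S*(Y*((-3 + 1)/(1 + 3))) = -1568*(-3 + 1)/(1 + 3) = -1568*(-2/4) = -1568*(-2*1/4) = -1568*(-1)/2 = -1568*(-1/2) = 784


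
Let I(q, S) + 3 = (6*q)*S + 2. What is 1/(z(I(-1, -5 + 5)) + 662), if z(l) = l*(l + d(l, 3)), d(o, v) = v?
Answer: 1/660 ≈ 0.0015152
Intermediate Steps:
I(q, S) = -1 + 6*S*q (I(q, S) = -3 + ((6*q)*S + 2) = -3 + (6*S*q + 2) = -3 + (2 + 6*S*q) = -1 + 6*S*q)
z(l) = l*(3 + l) (z(l) = l*(l + 3) = l*(3 + l))
1/(z(I(-1, -5 + 5)) + 662) = 1/((-1 + 6*(-5 + 5)*(-1))*(3 + (-1 + 6*(-5 + 5)*(-1))) + 662) = 1/((-1 + 6*0*(-1))*(3 + (-1 + 6*0*(-1))) + 662) = 1/((-1 + 0)*(3 + (-1 + 0)) + 662) = 1/(-(3 - 1) + 662) = 1/(-1*2 + 662) = 1/(-2 + 662) = 1/660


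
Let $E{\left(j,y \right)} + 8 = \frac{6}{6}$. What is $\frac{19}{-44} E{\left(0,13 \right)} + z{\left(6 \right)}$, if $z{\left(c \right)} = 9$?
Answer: $\frac{529}{44} \approx 12.023$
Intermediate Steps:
$E{\left(j,y \right)} = -7$ ($E{\left(j,y \right)} = -8 + \frac{6}{6} = -8 + 6 \cdot \frac{1}{6} = -8 + 1 = -7$)
$\frac{19}{-44} E{\left(0,13 \right)} + z{\left(6 \right)} = \frac{19}{-44} \left(-7\right) + 9 = 19 \left(- \frac{1}{44}\right) \left(-7\right) + 9 = \left(- \frac{19}{44}\right) \left(-7\right) + 9 = \frac{133}{44} + 9 = \frac{529}{44}$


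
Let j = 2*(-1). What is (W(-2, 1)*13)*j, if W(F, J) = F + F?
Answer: 104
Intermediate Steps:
W(F, J) = 2*F
j = -2
(W(-2, 1)*13)*j = ((2*(-2))*13)*(-2) = -4*13*(-2) = -52*(-2) = 104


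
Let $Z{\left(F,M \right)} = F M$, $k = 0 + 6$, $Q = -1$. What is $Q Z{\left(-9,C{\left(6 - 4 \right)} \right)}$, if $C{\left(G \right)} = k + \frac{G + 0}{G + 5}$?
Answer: $\frac{396}{7} \approx 56.571$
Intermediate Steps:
$k = 6$
$C{\left(G \right)} = 6 + \frac{G}{5 + G}$ ($C{\left(G \right)} = 6 + \frac{G + 0}{G + 5} = 6 + \frac{G}{5 + G}$)
$Q Z{\left(-9,C{\left(6 - 4 \right)} \right)} = - \left(-9\right) \frac{30 + 7 \left(6 - 4\right)}{5 + \left(6 - 4\right)} = - \left(-9\right) \frac{30 + 7 \cdot 2}{5 + 2} = - \left(-9\right) \frac{30 + 14}{7} = - \left(-9\right) \frac{1}{7} \cdot 44 = - \frac{\left(-9\right) 44}{7} = \left(-1\right) \left(- \frac{396}{7}\right) = \frac{396}{7}$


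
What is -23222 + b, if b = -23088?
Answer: -46310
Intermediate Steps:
-23222 + b = -23222 - 23088 = -46310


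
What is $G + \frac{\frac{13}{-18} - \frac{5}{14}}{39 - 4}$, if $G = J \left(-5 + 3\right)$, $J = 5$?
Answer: $- \frac{22118}{2205} \approx -10.031$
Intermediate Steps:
$G = -10$ ($G = 5 \left(-5 + 3\right) = 5 \left(-2\right) = -10$)
$G + \frac{\frac{13}{-18} - \frac{5}{14}}{39 - 4} = -10 + \frac{\frac{13}{-18} - \frac{5}{14}}{39 - 4} = -10 + \frac{13 \left(- \frac{1}{18}\right) - \frac{5}{14}}{35} = -10 + \left(- \frac{13}{18} - \frac{5}{14}\right) \frac{1}{35} = -10 - \frac{68}{2205} = - \frac{22118}{2205}$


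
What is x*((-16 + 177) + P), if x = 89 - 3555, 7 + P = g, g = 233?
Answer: -1341342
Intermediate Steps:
P = 226 (P = -7 + 233 = 226)
x = -3466
x*((-16 + 177) + P) = -3466*((-16 + 177) + 226) = -3466*(161 + 226) = -3466*387 = -1341342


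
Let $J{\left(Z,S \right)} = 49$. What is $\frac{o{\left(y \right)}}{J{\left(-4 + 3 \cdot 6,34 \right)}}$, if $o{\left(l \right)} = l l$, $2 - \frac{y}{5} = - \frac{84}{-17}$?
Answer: $\frac{62500}{14161} \approx 4.4135$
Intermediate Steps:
$y = - \frac{250}{17}$ ($y = 10 - 5 \left(- \frac{84}{-17}\right) = 10 - 5 \left(\left(-84\right) \left(- \frac{1}{17}\right)\right) = 10 - \frac{420}{17} = - \frac{250}{17} \approx -14.706$)
$o{\left(l \right)} = l^{2}$
$\frac{o{\left(y \right)}}{J{\left(-4 + 3 \cdot 6,34 \right)}} = \frac{\left(- \frac{250}{17}\right)^{2}}{49} = \frac{62500}{289} \cdot \frac{1}{49} = \frac{62500}{14161}$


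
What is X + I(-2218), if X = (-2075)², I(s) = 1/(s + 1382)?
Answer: 3599502499/836 ≈ 4.3056e+6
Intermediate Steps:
I(s) = 1/(1382 + s)
X = 4305625
X + I(-2218) = 4305625 + 1/(1382 - 2218) = 4305625 + 1/(-836) = 4305625 - 1/836 = 3599502499/836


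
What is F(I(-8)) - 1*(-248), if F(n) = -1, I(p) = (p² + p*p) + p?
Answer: 247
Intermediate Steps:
I(p) = p + 2*p² (I(p) = (p² + p²) + p = 2*p² + p = p + 2*p²)
F(I(-8)) - 1*(-248) = -1 - 1*(-248) = -1 + 248 = 247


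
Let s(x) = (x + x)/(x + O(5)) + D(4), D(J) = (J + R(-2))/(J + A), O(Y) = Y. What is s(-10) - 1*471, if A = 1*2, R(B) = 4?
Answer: -1397/3 ≈ -465.67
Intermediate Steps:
A = 2
D(J) = (4 + J)/(2 + J) (D(J) = (J + 4)/(J + 2) = (4 + J)/(2 + J))
s(x) = 4/3 + 2*x/(5 + x) (s(x) = (x + x)/(x + 5) + (4 + 4)/(2 + 4) = (2*x)/(5 + x) + 8/6 = 2*x/(5 + x) + (⅙)*8 = 2*x/(5 + x) + 4/3 = 4/3 + 2*x/(5 + x))
s(-10) - 1*471 = 10*(2 - 10)/(3*(5 - 10)) - 1*471 = (10/3)*(-8)/(-5) - 471 = (10/3)*(-⅕)*(-8) - 471 = 16/3 - 471 = -1397/3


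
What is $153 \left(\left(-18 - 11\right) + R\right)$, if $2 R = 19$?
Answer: $- \frac{5967}{2} \approx -2983.5$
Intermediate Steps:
$R = \frac{19}{2}$ ($R = \frac{1}{2} \cdot 19 = \frac{19}{2} \approx 9.5$)
$153 \left(\left(-18 - 11\right) + R\right) = 153 \left(\left(-18 - 11\right) + \frac{19}{2}\right) = 153 \left(-29 + \frac{19}{2}\right) = 153 \left(- \frac{39}{2}\right) = - \frac{5967}{2}$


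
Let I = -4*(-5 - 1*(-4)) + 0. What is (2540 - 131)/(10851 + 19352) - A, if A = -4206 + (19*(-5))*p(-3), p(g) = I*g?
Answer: 92604807/30203 ≈ 3066.1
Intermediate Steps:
I = 4 (I = -4*(-5 + 4) + 0 = -4*(-1) + 0 = 4 + 0 = 4)
p(g) = 4*g
A = -3066 (A = -4206 + (19*(-5))*(4*(-3)) = -4206 - 95*(-12) = -4206 + 1140 = -3066)
(2540 - 131)/(10851 + 19352) - A = (2540 - 131)/(10851 + 19352) - 1*(-3066) = 2409/30203 + 3066 = 92604807/30203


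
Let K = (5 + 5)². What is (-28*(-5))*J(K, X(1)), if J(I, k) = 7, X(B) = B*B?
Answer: 980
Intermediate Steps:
X(B) = B²
K = 100 (K = 10² = 100)
(-28*(-5))*J(K, X(1)) = -28*(-5)*7 = 140*7 = 980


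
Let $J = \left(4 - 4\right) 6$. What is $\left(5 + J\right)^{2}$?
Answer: $25$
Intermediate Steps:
$J = 0$ ($J = 0 \cdot 6 = 0$)
$\left(5 + J\right)^{2} = \left(5 + 0\right)^{2} = 5^{2} = 25$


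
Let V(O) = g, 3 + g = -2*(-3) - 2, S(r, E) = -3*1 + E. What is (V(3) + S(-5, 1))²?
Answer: 1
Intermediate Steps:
S(r, E) = -3 + E
g = 1 (g = -3 + (-2*(-3) - 2) = -3 + (6 - 2) = -3 + 4 = 1)
V(O) = 1
(V(3) + S(-5, 1))² = (1 + (-3 + 1))² = (1 - 2)² = (-1)² = 1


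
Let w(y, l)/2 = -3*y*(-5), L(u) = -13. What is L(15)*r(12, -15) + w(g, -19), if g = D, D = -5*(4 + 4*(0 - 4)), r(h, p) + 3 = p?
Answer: 2034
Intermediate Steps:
r(h, p) = -3 + p
D = 60 (D = -5*(4 + 4*(-4)) = -5*(4 - 16) = -5*(-12) = 60)
g = 60
w(y, l) = 30*y (w(y, l) = 2*(-3*y*(-5)) = 2*(15*y) = 30*y)
L(15)*r(12, -15) + w(g, -19) = -13*(-3 - 15) + 30*60 = -13*(-18) + 1800 = 234 + 1800 = 2034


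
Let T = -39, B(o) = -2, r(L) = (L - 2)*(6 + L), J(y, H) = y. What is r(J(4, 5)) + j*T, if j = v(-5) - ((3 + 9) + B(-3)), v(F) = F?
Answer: 605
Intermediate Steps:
r(L) = (-2 + L)*(6 + L)
j = -15 (j = -5 - ((3 + 9) - 2) = -5 - (12 - 2) = -5 - 1*10 = -5 - 10 = -15)
r(J(4, 5)) + j*T = (-12 + 4² + 4*4) - 15*(-39) = (-12 + 16 + 16) + 585 = 20 + 585 = 605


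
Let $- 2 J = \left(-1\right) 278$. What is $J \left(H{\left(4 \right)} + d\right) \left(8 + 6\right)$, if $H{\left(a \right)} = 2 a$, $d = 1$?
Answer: $17514$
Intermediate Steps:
$J = 139$ ($J = - \frac{\left(-1\right) 278}{2} = \left(- \frac{1}{2}\right) \left(-278\right) = 139$)
$J \left(H{\left(4 \right)} + d\right) \left(8 + 6\right) = 139 \left(2 \cdot 4 + 1\right) \left(8 + 6\right) = 139 \left(8 + 1\right) 14 = 139 \cdot 9 \cdot 14 = 139 \cdot 126 = 17514$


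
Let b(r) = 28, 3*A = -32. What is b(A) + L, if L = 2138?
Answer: 2166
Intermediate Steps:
A = -32/3 (A = (⅓)*(-32) = -32/3 ≈ -10.667)
b(A) + L = 28 + 2138 = 2166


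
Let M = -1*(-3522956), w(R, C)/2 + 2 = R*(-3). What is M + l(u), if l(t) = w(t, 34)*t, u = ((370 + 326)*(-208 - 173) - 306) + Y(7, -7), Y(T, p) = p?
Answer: -422901869814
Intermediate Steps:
w(R, C) = -4 - 6*R (w(R, C) = -4 + 2*(R*(-3)) = -4 + 2*(-3*R) = -4 - 6*R)
u = -265489 (u = ((370 + 326)*(-208 - 173) - 306) - 7 = (696*(-381) - 306) - 7 = (-265176 - 306) - 7 = -265482 - 7 = -265489)
M = 3522956
l(t) = t*(-4 - 6*t) (l(t) = (-4 - 6*t)*t = t*(-4 - 6*t))
M + l(u) = 3522956 - 2*(-265489)*(2 + 3*(-265489)) = 3522956 - 2*(-265489)*(2 - 796467) = 3522956 - 2*(-265489)*(-796465) = 3522956 - 422905392770 = -422901869814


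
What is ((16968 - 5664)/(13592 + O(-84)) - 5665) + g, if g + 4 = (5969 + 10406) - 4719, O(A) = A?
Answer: 20220925/3377 ≈ 5987.8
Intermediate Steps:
g = 11652 (g = -4 + ((5969 + 10406) - 4719) = -4 + (16375 - 4719) = -4 + 11656 = 11652)
((16968 - 5664)/(13592 + O(-84)) - 5665) + g = ((16968 - 5664)/(13592 - 84) - 5665) + 11652 = (11304/13508 - 5665) + 11652 = (11304*(1/13508) - 5665) + 11652 = (2826/3377 - 5665) + 11652 = -19127879/3377 + 11652 = 20220925/3377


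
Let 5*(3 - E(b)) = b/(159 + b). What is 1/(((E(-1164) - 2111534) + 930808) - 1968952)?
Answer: -1675/5275706013 ≈ -3.1749e-7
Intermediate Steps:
E(b) = 3 - b/(5*(159 + b))
1/(((E(-1164) - 2111534) + 930808) - 1968952) = 1/((((2385 + 14*(-1164))/(5*(159 - 1164)) - 2111534) + 930808) - 1968952) = 1/((((1/5)*(2385 - 16296)/(-1005) - 2111534) + 930808) - 1968952) = 1/((((1/5)*(-1/1005)*(-13911) - 2111534) + 930808) - 1968952) = 1/(((4637/1675 - 2111534) + 930808) - 1968952) = 1/((-3536814813/1675 + 930808) - 1968952) = 1/(-1977711413/1675 - 1968952) = 1/(-5275706013/1675) = -1675/5275706013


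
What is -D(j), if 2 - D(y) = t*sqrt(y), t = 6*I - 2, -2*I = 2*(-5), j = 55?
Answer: -2 + 28*sqrt(55) ≈ 205.65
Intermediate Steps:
I = 5 (I = -(-5) = -1/2*(-10) = 5)
t = 28 (t = 6*5 - 2 = 30 - 2 = 28)
D(y) = 2 - 28*sqrt(y)
-D(j) = -(2 - 28*sqrt(55)) = -2 + 28*sqrt(55)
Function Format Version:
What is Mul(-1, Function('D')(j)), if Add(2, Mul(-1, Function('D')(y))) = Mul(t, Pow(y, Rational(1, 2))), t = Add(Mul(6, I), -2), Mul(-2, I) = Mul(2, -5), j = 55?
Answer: Add(-2, Mul(28, Pow(55, Rational(1, 2)))) ≈ 205.65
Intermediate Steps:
I = 5 (I = Mul(Rational(-1, 2), Mul(2, -5)) = Mul(Rational(-1, 2), -10) = 5)
t = 28 (t = Add(Mul(6, 5), -2) = Add(30, -2) = 28)
Function('D')(y) = Add(2, Mul(-28, Pow(y, Rational(1, 2)))) (Function('D')(y) = Add(2, Mul(-1, Mul(28, Pow(y, Rational(1, 2))))) = Add(2, Mul(-28, Pow(y, Rational(1, 2)))))
Mul(-1, Function('D')(j)) = Mul(-1, Add(2, Mul(-28, Pow(55, Rational(1, 2))))) = Add(-2, Mul(28, Pow(55, Rational(1, 2))))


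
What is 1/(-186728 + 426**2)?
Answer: -1/5252 ≈ -0.00019040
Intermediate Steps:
1/(-186728 + 426**2) = 1/(-186728 + 181476) = 1/(-5252) = -1/5252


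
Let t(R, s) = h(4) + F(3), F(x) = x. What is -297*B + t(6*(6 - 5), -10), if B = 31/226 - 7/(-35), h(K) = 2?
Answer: -107507/1130 ≈ -95.139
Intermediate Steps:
t(R, s) = 5 (t(R, s) = 2 + 3 = 5)
B = 381/1130 (B = 31*(1/226) - 7*(-1/35) = 31/226 + ⅕ = 381/1130 ≈ 0.33717)
-297*B + t(6*(6 - 5), -10) = -297*381/1130 + 5 = -113157/1130 + 5 = -107507/1130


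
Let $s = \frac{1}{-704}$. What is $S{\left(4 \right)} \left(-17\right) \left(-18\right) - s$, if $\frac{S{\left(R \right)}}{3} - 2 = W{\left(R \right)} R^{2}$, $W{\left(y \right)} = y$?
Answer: $\frac{42653953}{704} \approx 60588.0$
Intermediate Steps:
$S{\left(R \right)} = 6 + 3 R^{3}$ ($S{\left(R \right)} = 6 + 3 R R^{2} = 6 + 3 R^{3}$)
$s = - \frac{1}{704} \approx -0.0014205$
$S{\left(4 \right)} \left(-17\right) \left(-18\right) - s = \left(6 + 3 \cdot 4^{3}\right) \left(-17\right) \left(-18\right) - - \frac{1}{704} = \left(6 + 3 \cdot 64\right) \left(-17\right) \left(-18\right) + \frac{1}{704} = \left(6 + 192\right) \left(-17\right) \left(-18\right) + \frac{1}{704} = 198 \left(-17\right) \left(-18\right) + \frac{1}{704} = \left(-3366\right) \left(-18\right) + \frac{1}{704} = 60588 + \frac{1}{704} = \frac{42653953}{704}$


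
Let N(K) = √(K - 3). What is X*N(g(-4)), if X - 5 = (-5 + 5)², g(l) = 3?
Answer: 0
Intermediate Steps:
N(K) = √(-3 + K)
X = 5 (X = 5 + (-5 + 5)² = 5 + 0² = 5 + 0 = 5)
X*N(g(-4)) = 5*√(-3 + 3) = 5*√0 = 5*0 = 0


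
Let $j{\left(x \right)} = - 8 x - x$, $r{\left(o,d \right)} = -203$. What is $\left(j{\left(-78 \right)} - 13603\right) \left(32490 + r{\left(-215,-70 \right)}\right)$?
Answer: $-416534587$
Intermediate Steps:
$j{\left(x \right)} = - 9 x$
$\left(j{\left(-78 \right)} - 13603\right) \left(32490 + r{\left(-215,-70 \right)}\right) = \left(\left(-9\right) \left(-78\right) - 13603\right) \left(32490 - 203\right) = \left(702 - 13603\right) 32287 = \left(-12901\right) 32287 = -416534587$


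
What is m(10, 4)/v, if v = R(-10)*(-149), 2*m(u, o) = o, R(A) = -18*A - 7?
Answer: -2/25777 ≈ -7.7588e-5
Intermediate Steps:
R(A) = -7 - 18*A
m(u, o) = o/2
v = -25777 (v = (-7 - 18*(-10))*(-149) = (-7 + 180)*(-149) = 173*(-149) = -25777)
m(10, 4)/v = ((½)*4)/(-25777) = 2*(-1/25777) = -2/25777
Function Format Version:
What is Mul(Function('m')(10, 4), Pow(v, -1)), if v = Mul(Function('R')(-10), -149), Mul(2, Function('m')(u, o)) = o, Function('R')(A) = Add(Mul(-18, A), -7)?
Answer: Rational(-2, 25777) ≈ -7.7588e-5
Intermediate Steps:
Function('R')(A) = Add(-7, Mul(-18, A))
Function('m')(u, o) = Mul(Rational(1, 2), o)
v = -25777 (v = Mul(Add(-7, Mul(-18, -10)), -149) = Mul(Add(-7, 180), -149) = Mul(173, -149) = -25777)
Mul(Function('m')(10, 4), Pow(v, -1)) = Mul(Mul(Rational(1, 2), 4), Pow(-25777, -1)) = Mul(2, Rational(-1, 25777)) = Rational(-2, 25777)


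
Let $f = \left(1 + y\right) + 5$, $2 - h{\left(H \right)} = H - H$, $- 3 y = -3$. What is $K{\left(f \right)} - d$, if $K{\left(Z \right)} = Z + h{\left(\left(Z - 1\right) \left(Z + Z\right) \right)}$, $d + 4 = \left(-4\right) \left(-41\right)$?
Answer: $-151$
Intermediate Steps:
$y = 1$ ($y = \left(- \frac{1}{3}\right) \left(-3\right) = 1$)
$h{\left(H \right)} = 2$ ($h{\left(H \right)} = 2 - \left(H - H\right) = 2 - 0 = 2 + 0 = 2$)
$f = 7$ ($f = \left(1 + 1\right) + 5 = 2 + 5 = 7$)
$d = 160$ ($d = -4 - -164 = -4 + 164 = 160$)
$K{\left(Z \right)} = 2 + Z$ ($K{\left(Z \right)} = Z + 2 = 2 + Z$)
$K{\left(f \right)} - d = \left(2 + 7\right) - 160 = 9 - 160 = -151$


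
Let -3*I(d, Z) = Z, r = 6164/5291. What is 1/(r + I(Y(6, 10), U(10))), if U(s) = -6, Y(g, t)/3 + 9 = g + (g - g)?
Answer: 5291/16746 ≈ 0.31596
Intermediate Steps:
Y(g, t) = -27 + 3*g (Y(g, t) = -27 + 3*(g + (g - g)) = -27 + 3*(g + 0) = -27 + 3*g)
r = 6164/5291 (r = 6164*(1/5291) = 6164/5291 ≈ 1.1650)
I(d, Z) = -Z/3
1/(r + I(Y(6, 10), U(10))) = 1/(6164/5291 - 1/3*(-6)) = 1/(6164/5291 + 2) = 1/(16746/5291) = 5291/16746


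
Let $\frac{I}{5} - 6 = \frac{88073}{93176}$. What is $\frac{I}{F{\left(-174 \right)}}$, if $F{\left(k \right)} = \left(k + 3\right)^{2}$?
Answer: $\frac{3235645}{2724559416} \approx 0.0011876$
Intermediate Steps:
$I = \frac{3235645}{93176}$ ($I = 30 + 5 \cdot \frac{88073}{93176} = 30 + \frac{440365}{93176} = \frac{3235645}{93176} \approx 34.726$)
$F{\left(k \right)} = \left(3 + k\right)^{2}$
$\frac{I}{F{\left(-174 \right)}} = \frac{3235645}{93176 \left(3 - 174\right)^{2}} = \frac{3235645}{93176 \left(-171\right)^{2}} = \frac{3235645}{93176 \cdot 29241} = \frac{3235645}{93176} \cdot \frac{1}{29241} = \frac{3235645}{2724559416}$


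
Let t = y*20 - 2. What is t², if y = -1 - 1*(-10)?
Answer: 31684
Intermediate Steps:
y = 9 (y = -1 + 10 = 9)
t = 178 (t = 9*20 - 2 = 180 - 2 = 178)
t² = 178² = 31684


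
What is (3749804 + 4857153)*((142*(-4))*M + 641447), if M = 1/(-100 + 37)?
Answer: 347822013798653/63 ≈ 5.5210e+12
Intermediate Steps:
M = -1/63 (M = 1/(-63) = -1/63 ≈ -0.015873)
(3749804 + 4857153)*((142*(-4))*M + 641447) = (3749804 + 4857153)*((142*(-4))*(-1/63) + 641447) = 8606957*(-568*(-1/63) + 641447) = 8606957*(568/63 + 641447) = 8606957*(40411729/63) = 347822013798653/63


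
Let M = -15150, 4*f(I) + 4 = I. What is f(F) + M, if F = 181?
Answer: -60423/4 ≈ -15106.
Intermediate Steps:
f(I) = -1 + I/4
f(F) + M = (-1 + (¼)*181) - 15150 = (-1 + 181/4) - 15150 = 177/4 - 15150 = -60423/4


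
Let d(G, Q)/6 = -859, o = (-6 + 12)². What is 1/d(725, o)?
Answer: -1/5154 ≈ -0.00019402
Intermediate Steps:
o = 36 (o = 6² = 36)
d(G, Q) = -5154 (d(G, Q) = 6*(-859) = -5154)
1/d(725, o) = 1/(-5154) = -1/5154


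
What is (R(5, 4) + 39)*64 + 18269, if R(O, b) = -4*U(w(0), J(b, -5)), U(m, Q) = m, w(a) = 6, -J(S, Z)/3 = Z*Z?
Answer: 19229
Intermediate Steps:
J(S, Z) = -3*Z² (J(S, Z) = -3*Z*Z = -3*Z²)
R(O, b) = -24 (R(O, b) = -4*6 = -24)
(R(5, 4) + 39)*64 + 18269 = (-24 + 39)*64 + 18269 = 15*64 + 18269 = 960 + 18269 = 19229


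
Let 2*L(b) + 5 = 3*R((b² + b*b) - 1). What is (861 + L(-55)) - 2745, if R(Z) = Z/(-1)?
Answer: -10960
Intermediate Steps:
R(Z) = -Z (R(Z) = Z*(-1) = -Z)
L(b) = -1 - 3*b² (L(b) = -5/2 + (3*(-((b² + b*b) - 1)))/2 = -5/2 + (3*(-((b² + b²) - 1)))/2 = -5/2 + (3*(-(2*b² - 1)))/2 = -5/2 + (3*(-(-1 + 2*b²)))/2 = -5/2 + (3*(1 - 2*b²))/2 = -5/2 + (3 - 6*b²)/2 = -5/2 + (3/2 - 3*b²) = -1 - 3*b²)
(861 + L(-55)) - 2745 = (861 + (-1 - 3*(-55)²)) - 2745 = (861 + (-1 - 3*3025)) - 2745 = (861 + (-1 - 9075)) - 2745 = (861 - 9076) - 2745 = -8215 - 2745 = -10960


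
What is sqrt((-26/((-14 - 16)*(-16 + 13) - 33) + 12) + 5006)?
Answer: 20*sqrt(40755)/57 ≈ 70.835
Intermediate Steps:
sqrt((-26/((-14 - 16)*(-16 + 13) - 33) + 12) + 5006) = sqrt((-26/(-30*(-3) - 33) + 12) + 5006) = sqrt((-26/(90 - 33) + 12) + 5006) = sqrt((-26/57 + 12) + 5006) = sqrt(658/57 + 5006) = sqrt(286000/57) = 20*sqrt(40755)/57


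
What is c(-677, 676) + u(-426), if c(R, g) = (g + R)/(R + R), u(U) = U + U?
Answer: -1153607/1354 ≈ -852.00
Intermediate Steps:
u(U) = 2*U
c(R, g) = (R + g)/(2*R) (c(R, g) = (R + g)/((2*R)) = (R + g)*(1/(2*R)) = (R + g)/(2*R))
c(-677, 676) + u(-426) = (½)*(-677 + 676)/(-677) + 2*(-426) = (½)*(-1/677)*(-1) - 852 = 1/1354 - 852 = -1153607/1354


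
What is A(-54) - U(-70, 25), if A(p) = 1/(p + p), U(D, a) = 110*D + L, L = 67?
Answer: 824363/108 ≈ 7633.0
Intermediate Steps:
U(D, a) = 67 + 110*D (U(D, a) = 110*D + 67 = 67 + 110*D)
A(p) = 1/(2*p)
A(-54) - U(-70, 25) = (½)/(-54) - (67 + 110*(-70)) = (½)*(-1/54) - (67 - 7700) = -1/108 - 1*(-7633) = -1/108 + 7633 = 824363/108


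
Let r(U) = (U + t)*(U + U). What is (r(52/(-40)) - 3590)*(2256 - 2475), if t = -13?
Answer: 38903379/50 ≈ 7.7807e+5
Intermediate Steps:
r(U) = 2*U*(-13 + U) (r(U) = (U - 13)*(U + U) = (-13 + U)*(2*U) = 2*U*(-13 + U))
(r(52/(-40)) - 3590)*(2256 - 2475) = (2*(52/(-40))*(-13 + 52/(-40)) - 3590)*(2256 - 2475) = (2*(52*(-1/40))*(-13 + 52*(-1/40)) - 3590)*(-219) = (2*(-13/10)*(-13 - 13/10) - 3590)*(-219) = (2*(-13/10)*(-143/10) - 3590)*(-219) = (1859/50 - 3590)*(-219) = -177641/50*(-219) = 38903379/50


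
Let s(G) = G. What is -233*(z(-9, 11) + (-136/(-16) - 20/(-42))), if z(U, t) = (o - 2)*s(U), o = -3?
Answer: -528211/42 ≈ -12576.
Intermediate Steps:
z(U, t) = -5*U (z(U, t) = (-3 - 2)*U = -5*U)
-233*(z(-9, 11) + (-136/(-16) - 20/(-42))) = -233*(-5*(-9) + (-136/(-16) - 20/(-42))) = -233*(45 + (-136*(-1/16) - 20*(-1/42))) = -233*(45 + (17/2 + 10/21)) = -233*(45 + 377/42) = -233*2267/42 = -528211/42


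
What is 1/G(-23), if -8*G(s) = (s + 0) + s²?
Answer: -4/253 ≈ -0.015810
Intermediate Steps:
G(s) = -s/8 - s²/8 (G(s) = -((s + 0) + s²)/8 = -(s + s²)/8 = -s/8 - s²/8)
1/G(-23) = 1/(-⅛*(-23)*(1 - 23)) = 1/(-⅛*(-23)*(-22)) = 1/(-253/4) = -4/253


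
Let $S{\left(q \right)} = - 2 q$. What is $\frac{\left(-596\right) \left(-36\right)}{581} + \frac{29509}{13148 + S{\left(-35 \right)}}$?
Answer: $\frac{300750137}{7679658} \approx 39.162$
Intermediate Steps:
$\frac{\left(-596\right) \left(-36\right)}{581} + \frac{29509}{13148 + S{\left(-35 \right)}} = \frac{\left(-596\right) \left(-36\right)}{581} + \frac{29509}{13148 - -70} = 21456 \cdot \frac{1}{581} + \frac{29509}{13148 + 70} = \frac{21456}{581} + \frac{29509}{13218} = \frac{300750137}{7679658}$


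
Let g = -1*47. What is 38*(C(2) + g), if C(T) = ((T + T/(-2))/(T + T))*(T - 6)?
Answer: -1824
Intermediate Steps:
g = -47
C(T) = -3/2 + T/4 (C(T) = ((T + T*(-½))/((2*T)))*(-6 + T) = ((T - T/2)*(1/(2*T)))*(-6 + T) = ((T/2)*(1/(2*T)))*(-6 + T) = (-6 + T)/4 = -3/2 + T/4)
38*(C(2) + g) = 38*((-3/2 + (¼)*2) - 47) = 38*((-3/2 + ½) - 47) = 38*(-1 - 47) = 38*(-48) = -1824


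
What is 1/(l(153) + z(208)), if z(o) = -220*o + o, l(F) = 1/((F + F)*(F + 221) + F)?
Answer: -114597/5220122543 ≈ -2.1953e-5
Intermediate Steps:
l(F) = 1/(F + 2*F*(221 + F)) (l(F) = 1/((2*F)*(221 + F) + F) = 1/(2*F*(221 + F) + F) = 1/(F + 2*F*(221 + F)))
z(o) = -219*o
1/(l(153) + z(208)) = 1/(1/(153*(443 + 2*153)) - 219*208) = 1/(1/(153*(443 + 306)) - 45552) = 1/((1/153)/749 - 45552) = 1/((1/153)*(1/749) - 45552) = 1/(1/114597 - 45552) = 1/(-5220122543/114597) = -114597/5220122543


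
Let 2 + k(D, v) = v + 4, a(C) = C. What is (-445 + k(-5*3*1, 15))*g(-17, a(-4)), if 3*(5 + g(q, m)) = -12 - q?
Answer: 4280/3 ≈ 1426.7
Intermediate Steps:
g(q, m) = -9 - q/3 (g(q, m) = -5 + (-12 - q)/3 = -5 + (-4 - q/3) = -9 - q/3)
k(D, v) = 2 + v (k(D, v) = -2 + (v + 4) = -2 + (4 + v) = 2 + v)
(-445 + k(-5*3*1, 15))*g(-17, a(-4)) = (-445 + (2 + 15))*(-9 - ⅓*(-17)) = (-445 + 17)*(-9 + 17/3) = -428*(-10/3) = 4280/3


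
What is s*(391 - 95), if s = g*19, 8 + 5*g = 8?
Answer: 0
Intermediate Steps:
g = 0 (g = -8/5 + (⅕)*8 = -8/5 + 8/5 = 0)
s = 0 (s = 0*19 = 0)
s*(391 - 95) = 0*(391 - 95) = 0*296 = 0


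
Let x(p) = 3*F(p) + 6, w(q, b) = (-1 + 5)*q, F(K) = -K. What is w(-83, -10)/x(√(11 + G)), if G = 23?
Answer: 332/45 + 166*√34/45 ≈ 28.888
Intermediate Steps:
w(q, b) = 4*q
x(p) = 6 - 3*p (x(p) = 3*(-p) + 6 = -3*p + 6 = 6 - 3*p)
w(-83, -10)/x(√(11 + G)) = (4*(-83))/(6 - 3*√(11 + 23)) = -332/(6 - 3*√34)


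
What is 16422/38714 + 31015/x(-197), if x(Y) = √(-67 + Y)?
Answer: 8211/19357 - 31015*I*√66/132 ≈ 0.42419 - 1908.8*I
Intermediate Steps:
16422/38714 + 31015/x(-197) = 16422/38714 + 31015/(√(-67 - 197)) = 16422*(1/38714) + 31015/(√(-264)) = 8211/19357 + 31015/((2*I*√66)) = 8211/19357 + 31015*(-I*√66/132) = 8211/19357 - 31015*I*√66/132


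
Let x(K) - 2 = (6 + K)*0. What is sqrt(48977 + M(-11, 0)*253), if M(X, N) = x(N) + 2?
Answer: sqrt(49989) ≈ 223.58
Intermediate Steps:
x(K) = 2 (x(K) = 2 + (6 + K)*0 = 2 + 0 = 2)
M(X, N) = 4 (M(X, N) = 2 + 2 = 4)
sqrt(48977 + M(-11, 0)*253) = sqrt(48977 + 4*253) = sqrt(48977 + 1012) = sqrt(49989)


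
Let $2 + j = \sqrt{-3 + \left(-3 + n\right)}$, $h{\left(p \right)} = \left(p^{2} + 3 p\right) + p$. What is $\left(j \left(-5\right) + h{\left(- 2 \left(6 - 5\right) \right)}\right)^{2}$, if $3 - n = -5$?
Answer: $86 - 60 \sqrt{2} \approx 1.1472$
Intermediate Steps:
$n = 8$ ($n = 3 - -5 = 3 + 5 = 8$)
$h{\left(p \right)} = p^{2} + 4 p$
$j = -2 + \sqrt{2}$ ($j = -2 + \sqrt{-3 + \left(-3 + 8\right)} = -2 + \sqrt{-3 + 5} = -2 + \sqrt{2} \approx -0.58579$)
$\left(j \left(-5\right) + h{\left(- 2 \left(6 - 5\right) \right)}\right)^{2} = \left(\left(-2 + \sqrt{2}\right) \left(-5\right) + - 2 \left(6 - 5\right) \left(4 - 2 \left(6 - 5\right)\right)\right)^{2} = \left(\left(10 - 5 \sqrt{2}\right) + \left(-2\right) 1 \left(4 - 2\right)\right)^{2} = \left(\left(10 - 5 \sqrt{2}\right) - 2 \left(4 - 2\right)\right)^{2} = \left(\left(10 - 5 \sqrt{2}\right) - 4\right)^{2} = \left(6 - 5 \sqrt{2}\right)^{2}$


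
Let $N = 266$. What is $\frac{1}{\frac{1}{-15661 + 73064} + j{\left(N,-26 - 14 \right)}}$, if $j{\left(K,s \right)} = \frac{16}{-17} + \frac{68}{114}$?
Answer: $- \frac{55623507}{19171633} \approx -2.9013$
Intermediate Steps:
$j{\left(K,s \right)} = - \frac{334}{969}$ ($j{\left(K,s \right)} = 16 \left(- \frac{1}{17}\right) + 68 \cdot \frac{1}{114} = - \frac{16}{17} + \frac{34}{57} = - \frac{334}{969}$)
$\frac{1}{\frac{1}{-15661 + 73064} + j{\left(N,-26 - 14 \right)}} = \frac{1}{\frac{1}{-15661 + 73064} - \frac{334}{969}} = \frac{1}{\frac{1}{57403} - \frac{334}{969}} = \frac{1}{- \frac{19171633}{55623507}} = - \frac{55623507}{19171633}$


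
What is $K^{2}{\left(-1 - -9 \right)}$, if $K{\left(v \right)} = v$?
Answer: $64$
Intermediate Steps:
$K^{2}{\left(-1 - -9 \right)} = \left(-1 - -9\right)^{2} = \left(-1 + 9\right)^{2} = 8^{2} = 64$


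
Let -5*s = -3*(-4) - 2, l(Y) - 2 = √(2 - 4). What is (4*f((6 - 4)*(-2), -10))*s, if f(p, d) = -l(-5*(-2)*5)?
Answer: 16 + 8*I*√2 ≈ 16.0 + 11.314*I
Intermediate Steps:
l(Y) = 2 + I*√2 (l(Y) = 2 + √(2 - 4) = 2 + √(-2) = 2 + I*√2)
f(p, d) = -2 - I*√2 (f(p, d) = -(2 + I*√2) = -2 - I*√2)
s = -2 (s = -(-3*(-4) - 2)/5 = -(12 - 2)/5 = -⅕*10 = -2)
(4*f((6 - 4)*(-2), -10))*s = (4*(-2 - I*√2))*(-2) = (-8 - 4*I*√2)*(-2) = 16 + 8*I*√2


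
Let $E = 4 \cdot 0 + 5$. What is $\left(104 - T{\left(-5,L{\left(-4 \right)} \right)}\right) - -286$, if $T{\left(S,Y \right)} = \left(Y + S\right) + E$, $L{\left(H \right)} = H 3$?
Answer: $402$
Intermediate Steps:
$L{\left(H \right)} = 3 H$
$E = 5$ ($E = 0 + 5 = 5$)
$T{\left(S,Y \right)} = 5 + S + Y$ ($T{\left(S,Y \right)} = \left(Y + S\right) + 5 = \left(S + Y\right) + 5 = 5 + S + Y$)
$\left(104 - T{\left(-5,L{\left(-4 \right)} \right)}\right) - -286 = \left(104 - \left(5 - 5 + 3 \left(-4\right)\right)\right) - -286 = \left(104 - \left(5 - 5 - 12\right)\right) + 286 = \left(104 - -12\right) + 286 = \left(104 + 12\right) + 286 = 116 + 286 = 402$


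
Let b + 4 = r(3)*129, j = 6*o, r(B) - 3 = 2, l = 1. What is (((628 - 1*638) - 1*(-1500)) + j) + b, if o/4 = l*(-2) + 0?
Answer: 2083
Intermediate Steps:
r(B) = 5 (r(B) = 3 + 2 = 5)
o = -8 (o = 4*(1*(-2) + 0) = 4*(-2 + 0) = 4*(-2) = -8)
j = -48 (j = 6*(-8) = -48)
b = 641 (b = -4 + 5*129 = -4 + 645 = 641)
(((628 - 1*638) - 1*(-1500)) + j) + b = (((628 - 1*638) - 1*(-1500)) - 48) + 641 = (((628 - 638) + 1500) - 48) + 641 = ((-10 + 1500) - 48) + 641 = (1490 - 48) + 641 = 1442 + 641 = 2083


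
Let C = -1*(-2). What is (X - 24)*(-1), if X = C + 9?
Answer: 13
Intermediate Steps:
C = 2
X = 11 (X = 2 + 9 = 11)
(X - 24)*(-1) = (11 - 24)*(-1) = -13*(-1) = 13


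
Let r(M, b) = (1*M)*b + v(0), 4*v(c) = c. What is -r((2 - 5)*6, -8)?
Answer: -144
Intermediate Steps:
v(c) = c/4
r(M, b) = M*b (r(M, b) = (1*M)*b + (1/4)*0 = M*b + 0 = M*b)
-r((2 - 5)*6, -8) = -(2 - 5)*6*(-8) = -(-3*6)*(-8) = -(-18)*(-8) = -1*144 = -144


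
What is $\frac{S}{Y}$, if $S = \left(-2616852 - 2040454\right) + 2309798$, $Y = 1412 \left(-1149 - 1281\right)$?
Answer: $\frac{586877}{857790} \approx 0.68417$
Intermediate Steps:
$Y = -3431160$ ($Y = 1412 \left(-2430\right) = -3431160$)
$S = -2347508$ ($S = -4657306 + 2309798 = -2347508$)
$\frac{S}{Y} = - \frac{2347508}{-3431160} = \left(-2347508\right) \left(- \frac{1}{3431160}\right) = \frac{586877}{857790}$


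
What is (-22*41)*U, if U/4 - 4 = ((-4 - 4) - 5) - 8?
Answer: 61336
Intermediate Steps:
U = -68 (U = 16 + 4*(((-4 - 4) - 5) - 8) = 16 + 4*((-8 - 5) - 8) = 16 + 4*(-13 - 8) = 16 + 4*(-21) = 16 - 84 = -68)
(-22*41)*U = -22*41*(-68) = -902*(-68) = 61336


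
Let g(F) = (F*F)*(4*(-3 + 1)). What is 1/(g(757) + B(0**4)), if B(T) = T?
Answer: -1/4584392 ≈ -2.1813e-7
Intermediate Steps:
g(F) = -8*F**2 (g(F) = F**2*(4*(-2)) = F**2*(-8) = -8*F**2)
1/(g(757) + B(0**4)) = 1/(-8*757**2 + 0**4) = 1/(-8*573049 + 0) = 1/(-4584392 + 0) = 1/(-4584392) = -1/4584392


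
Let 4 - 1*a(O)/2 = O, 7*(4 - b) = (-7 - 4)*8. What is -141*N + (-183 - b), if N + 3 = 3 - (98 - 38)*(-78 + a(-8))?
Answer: -3199277/7 ≈ -4.5704e+5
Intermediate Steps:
b = 116/7 (b = 4 - (-7 - 4)*8/7 = 4 - (-11)*8/7 = 4 - ⅐*(-88) = 4 + 88/7 = 116/7 ≈ 16.571)
a(O) = 8 - 2*O
N = 3240 (N = -3 + (3 - (98 - 38)*(-78 + (8 - 2*(-8)))) = -3 + (3 - 60*(-78 + (8 + 16))) = -3 + (3 - 60*(-78 + 24)) = -3 + (3 - 60*(-54)) = -3 + (3 - 1*(-3240)) = -3 + (3 + 3240) = -3 + 3243 = 3240)
-141*N + (-183 - b) = -141*3240 + (-183 - 1*116/7) = -456840 + (-183 - 116/7) = -456840 - 1397/7 = -3199277/7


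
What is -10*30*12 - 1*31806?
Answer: -35406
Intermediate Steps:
-10*30*12 - 1*31806 = -300*12 - 31806 = -3600 - 31806 = -35406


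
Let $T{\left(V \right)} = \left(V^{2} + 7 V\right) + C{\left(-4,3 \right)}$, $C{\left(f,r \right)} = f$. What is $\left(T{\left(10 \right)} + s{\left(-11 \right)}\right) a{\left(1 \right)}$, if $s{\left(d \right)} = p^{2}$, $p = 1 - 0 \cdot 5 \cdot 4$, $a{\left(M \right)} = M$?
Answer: $167$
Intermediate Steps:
$T{\left(V \right)} = -4 + V^{2} + 7 V$ ($T{\left(V \right)} = \left(V^{2} + 7 V\right) - 4 = -4 + V^{2} + 7 V$)
$p = 1$ ($p = 1 - 0 \cdot 4 = 1 - 0 = 1 + 0 = 1$)
$s{\left(d \right)} = 1$ ($s{\left(d \right)} = 1^{2} = 1$)
$\left(T{\left(10 \right)} + s{\left(-11 \right)}\right) a{\left(1 \right)} = \left(\left(-4 + 10^{2} + 7 \cdot 10\right) + 1\right) 1 = \left(\left(-4 + 100 + 70\right) + 1\right) 1 = \left(166 + 1\right) 1 = 167 \cdot 1 = 167$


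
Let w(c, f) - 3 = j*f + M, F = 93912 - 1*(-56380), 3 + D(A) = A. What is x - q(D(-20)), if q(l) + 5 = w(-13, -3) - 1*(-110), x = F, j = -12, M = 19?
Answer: 150129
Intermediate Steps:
D(A) = -3 + A
F = 150292 (F = 93912 + 56380 = 150292)
x = 150292
w(c, f) = 22 - 12*f (w(c, f) = 3 + (-12*f + 19) = 3 + (19 - 12*f) = 22 - 12*f)
q(l) = 163 (q(l) = -5 + ((22 - 12*(-3)) - 1*(-110)) = -5 + ((22 + 36) + 110) = -5 + (58 + 110) = -5 + 168 = 163)
x - q(D(-20)) = 150292 - 1*163 = 150292 - 163 = 150129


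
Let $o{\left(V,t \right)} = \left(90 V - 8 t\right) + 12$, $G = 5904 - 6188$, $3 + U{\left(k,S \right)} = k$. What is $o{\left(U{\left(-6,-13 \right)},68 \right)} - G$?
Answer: $-1058$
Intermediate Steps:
$U{\left(k,S \right)} = -3 + k$
$G = -284$ ($G = 5904 - 6188 = -284$)
$o{\left(V,t \right)} = 12 - 8 t + 90 V$ ($o{\left(V,t \right)} = \left(- 8 t + 90 V\right) + 12 = 12 - 8 t + 90 V$)
$o{\left(U{\left(-6,-13 \right)},68 \right)} - G = \left(12 - 544 + 90 \left(-3 - 6\right)\right) - -284 = \left(12 - 544 + 90 \left(-9\right)\right) + 284 = \left(12 - 544 - 810\right) + 284 = -1342 + 284 = -1058$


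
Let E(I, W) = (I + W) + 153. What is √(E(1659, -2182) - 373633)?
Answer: 23*I*√707 ≈ 611.56*I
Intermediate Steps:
E(I, W) = 153 + I + W
√(E(1659, -2182) - 373633) = √((153 + 1659 - 2182) - 373633) = √(-370 - 373633) = √(-374003) = 23*I*√707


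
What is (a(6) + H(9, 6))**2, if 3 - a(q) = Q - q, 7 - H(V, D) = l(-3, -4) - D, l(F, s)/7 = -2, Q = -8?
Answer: 1936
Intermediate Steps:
l(F, s) = -14 (l(F, s) = 7*(-2) = -14)
H(V, D) = 21 + D (H(V, D) = 7 - (-14 - D) = 7 + (14 + D) = 21 + D)
a(q) = 11 + q (a(q) = 3 - (-8 - q) = 3 + (8 + q) = 11 + q)
(a(6) + H(9, 6))**2 = ((11 + 6) + (21 + 6))**2 = (17 + 27)**2 = 44**2 = 1936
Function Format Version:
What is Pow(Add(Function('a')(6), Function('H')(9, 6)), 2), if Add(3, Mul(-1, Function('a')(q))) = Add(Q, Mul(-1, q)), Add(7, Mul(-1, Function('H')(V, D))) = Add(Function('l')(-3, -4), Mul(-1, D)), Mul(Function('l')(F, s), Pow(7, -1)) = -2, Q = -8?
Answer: 1936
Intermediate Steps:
Function('l')(F, s) = -14 (Function('l')(F, s) = Mul(7, -2) = -14)
Function('H')(V, D) = Add(21, D) (Function('H')(V, D) = Add(7, Mul(-1, Add(-14, Mul(-1, D)))) = Add(7, Add(14, D)) = Add(21, D))
Function('a')(q) = Add(11, q) (Function('a')(q) = Add(3, Mul(-1, Add(-8, Mul(-1, q)))) = Add(3, Add(8, q)) = Add(11, q))
Pow(Add(Function('a')(6), Function('H')(9, 6)), 2) = Pow(Add(Add(11, 6), Add(21, 6)), 2) = Pow(Add(17, 27), 2) = Pow(44, 2) = 1936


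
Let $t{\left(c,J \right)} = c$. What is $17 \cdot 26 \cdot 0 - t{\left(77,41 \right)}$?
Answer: $-77$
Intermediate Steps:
$17 \cdot 26 \cdot 0 - t{\left(77,41 \right)} = 17 \cdot 26 \cdot 0 - 77 = 442 \cdot 0 - 77 = 0 - 77 = -77$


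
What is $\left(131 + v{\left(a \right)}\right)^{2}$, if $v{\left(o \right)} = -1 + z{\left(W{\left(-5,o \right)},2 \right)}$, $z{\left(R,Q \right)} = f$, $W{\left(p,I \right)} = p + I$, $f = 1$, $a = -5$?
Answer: $17161$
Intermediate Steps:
$W{\left(p,I \right)} = I + p$
$z{\left(R,Q \right)} = 1$
$v{\left(o \right)} = 0$ ($v{\left(o \right)} = -1 + 1 = 0$)
$\left(131 + v{\left(a \right)}\right)^{2} = \left(131 + 0\right)^{2} = 131^{2} = 17161$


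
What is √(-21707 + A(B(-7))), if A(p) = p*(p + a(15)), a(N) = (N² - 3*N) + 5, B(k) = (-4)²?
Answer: 41*I*√11 ≈ 135.98*I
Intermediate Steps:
B(k) = 16
a(N) = 5 + N² - 3*N
A(p) = p*(185 + p) (A(p) = p*(p + (5 + 15² - 3*15)) = p*(p + (5 + 225 - 45)) = p*(p + 185) = p*(185 + p))
√(-21707 + A(B(-7))) = √(-21707 + 16*(185 + 16)) = √(-21707 + 16*201) = √(-21707 + 3216) = √(-18491) = 41*I*√11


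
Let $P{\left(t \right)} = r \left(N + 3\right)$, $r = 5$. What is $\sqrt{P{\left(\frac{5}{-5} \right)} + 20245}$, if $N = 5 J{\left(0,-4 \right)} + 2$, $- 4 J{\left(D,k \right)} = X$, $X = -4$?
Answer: $3 \sqrt{2255} \approx 142.46$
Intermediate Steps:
$J{\left(D,k \right)} = 1$ ($J{\left(D,k \right)} = \left(- \frac{1}{4}\right) \left(-4\right) = 1$)
$N = 7$ ($N = 5 \cdot 1 + 2 = 5 + 2 = 7$)
$P{\left(t \right)} = 50$ ($P{\left(t \right)} = 5 \left(7 + 3\right) = 5 \cdot 10 = 50$)
$\sqrt{P{\left(\frac{5}{-5} \right)} + 20245} = \sqrt{50 + 20245} = \sqrt{20295} = 3 \sqrt{2255}$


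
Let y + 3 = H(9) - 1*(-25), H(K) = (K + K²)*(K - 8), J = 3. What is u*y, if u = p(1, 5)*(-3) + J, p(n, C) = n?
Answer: 0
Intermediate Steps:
H(K) = (-8 + K)*(K + K²) (H(K) = (K + K²)*(-8 + K) = (-8 + K)*(K + K²))
y = 112 (y = -3 + (9*(-8 + 9² - 7*9) - 1*(-25)) = -3 + (9*(-8 + 81 - 63) + 25) = -3 + (9*10 + 25) = -3 + (90 + 25) = -3 + 115 = 112)
u = 0 (u = 1*(-3) + 3 = -3 + 3 = 0)
u*y = 0*112 = 0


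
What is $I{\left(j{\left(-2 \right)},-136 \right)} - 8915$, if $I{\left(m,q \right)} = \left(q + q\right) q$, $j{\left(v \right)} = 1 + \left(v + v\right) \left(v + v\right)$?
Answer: $28077$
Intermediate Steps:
$j{\left(v \right)} = 1 + 4 v^{2}$ ($j{\left(v \right)} = 1 + 2 v 2 v = 1 + 4 v^{2}$)
$I{\left(m,q \right)} = 2 q^{2}$ ($I{\left(m,q \right)} = 2 q q = 2 q^{2}$)
$I{\left(j{\left(-2 \right)},-136 \right)} - 8915 = 2 \left(-136\right)^{2} - 8915 = 2 \cdot 18496 - 8915 = 36992 - 8915 = 28077$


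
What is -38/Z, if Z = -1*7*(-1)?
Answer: -38/7 ≈ -5.4286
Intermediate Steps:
Z = 7 (Z = -7*(-1) = 7)
-38/Z = -38/7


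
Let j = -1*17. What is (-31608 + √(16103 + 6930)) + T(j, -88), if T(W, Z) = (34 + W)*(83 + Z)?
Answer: -31693 + √23033 ≈ -31541.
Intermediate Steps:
j = -17
(-31608 + √(16103 + 6930)) + T(j, -88) = (-31608 + √(16103 + 6930)) + (2822 + 34*(-88) + 83*(-17) - 17*(-88)) = (-31608 + √23033) + (2822 - 2992 - 1411 + 1496) = (-31608 + √23033) - 85 = -31693 + √23033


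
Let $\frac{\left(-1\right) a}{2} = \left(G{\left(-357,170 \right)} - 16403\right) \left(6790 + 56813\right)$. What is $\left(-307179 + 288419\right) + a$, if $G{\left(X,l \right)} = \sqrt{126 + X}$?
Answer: $2086541258 - 127206 i \sqrt{231} \approx 2.0865 \cdot 10^{9} - 1.9334 \cdot 10^{6} i$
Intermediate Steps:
$a = 2086560018 - 127206 i \sqrt{231}$ ($a = - 2 \left(\sqrt{126 - 357} - 16403\right) \left(6790 + 56813\right) = - 2 \left(\sqrt{-231} - 16403\right) 63603 = - 2 \left(i \sqrt{231} - 16403\right) 63603 = - 2 \left(-16403 + i \sqrt{231}\right) 63603 = - 2 \left(-1043280009 + 63603 i \sqrt{231}\right) = 2086560018 - 127206 i \sqrt{231} \approx 2.0866 \cdot 10^{9} - 1.9334 \cdot 10^{6} i$)
$\left(-307179 + 288419\right) + a = \left(-307179 + 288419\right) + \left(2086560018 - 127206 i \sqrt{231}\right) = -18760 + \left(2086560018 - 127206 i \sqrt{231}\right) = 2086541258 - 127206 i \sqrt{231}$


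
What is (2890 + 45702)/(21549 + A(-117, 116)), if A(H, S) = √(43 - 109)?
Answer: 31730576/14071499 - 48592*I*√66/464359467 ≈ 2.255 - 0.00085012*I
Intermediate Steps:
A(H, S) = I*√66 (A(H, S) = √(-66) = I*√66)
(2890 + 45702)/(21549 + A(-117, 116)) = (2890 + 45702)/(21549 + I*√66) = 48592/(21549 + I*√66)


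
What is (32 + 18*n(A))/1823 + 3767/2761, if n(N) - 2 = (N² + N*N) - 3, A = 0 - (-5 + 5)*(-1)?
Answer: 6905895/5033303 ≈ 1.3720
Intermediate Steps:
A = 0 (A = 0 - 0*(-1) = 0 - 1*0 = 0 + 0 = 0)
n(N) = -1 + 2*N² (n(N) = 2 + ((N² + N*N) - 3) = 2 + ((N² + N²) - 3) = 2 + (2*N² - 3) = 2 + (-3 + 2*N²) = -1 + 2*N²)
(32 + 18*n(A))/1823 + 3767/2761 = (32 + 18*(-1 + 2*0²))/1823 + 3767/2761 = (32 + 18*(-1 + 2*0))*(1/1823) + 3767*(1/2761) = (32 + 18*(-1 + 0))*(1/1823) + 3767/2761 = (32 + 18*(-1))*(1/1823) + 3767/2761 = (32 - 18)*(1/1823) + 3767/2761 = 14*(1/1823) + 3767/2761 = 14/1823 + 3767/2761 = 6905895/5033303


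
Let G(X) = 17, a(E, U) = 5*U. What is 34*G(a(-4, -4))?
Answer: 578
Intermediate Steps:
34*G(a(-4, -4)) = 34*17 = 578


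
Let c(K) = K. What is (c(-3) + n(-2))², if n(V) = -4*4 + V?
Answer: 441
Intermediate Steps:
n(V) = -16 + V
(c(-3) + n(-2))² = (-3 + (-16 - 2))² = (-3 - 18)² = (-21)² = 441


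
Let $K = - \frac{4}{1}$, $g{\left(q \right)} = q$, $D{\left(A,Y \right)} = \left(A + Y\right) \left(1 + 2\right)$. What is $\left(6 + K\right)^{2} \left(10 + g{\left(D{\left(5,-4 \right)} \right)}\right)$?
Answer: $52$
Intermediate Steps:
$D{\left(A,Y \right)} = 3 A + 3 Y$ ($D{\left(A,Y \right)} = \left(A + Y\right) 3 = 3 A + 3 Y$)
$K = -4$ ($K = \left(-4\right) 1 = -4$)
$\left(6 + K\right)^{2} \left(10 + g{\left(D{\left(5,-4 \right)} \right)}\right) = \left(6 - 4\right)^{2} \left(10 + \left(3 \cdot 5 + 3 \left(-4\right)\right)\right) = 2^{2} \left(10 + \left(15 - 12\right)\right) = 4 \left(10 + 3\right) = 4 \cdot 13 = 52$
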